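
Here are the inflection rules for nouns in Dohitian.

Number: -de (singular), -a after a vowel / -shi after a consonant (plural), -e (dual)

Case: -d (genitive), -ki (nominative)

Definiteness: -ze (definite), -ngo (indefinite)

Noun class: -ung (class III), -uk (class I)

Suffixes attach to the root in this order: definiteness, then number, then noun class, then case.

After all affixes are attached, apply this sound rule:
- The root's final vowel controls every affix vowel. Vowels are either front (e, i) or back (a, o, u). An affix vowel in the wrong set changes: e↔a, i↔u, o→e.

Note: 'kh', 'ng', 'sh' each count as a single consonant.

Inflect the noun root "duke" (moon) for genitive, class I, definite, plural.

Attach definiteness definite -ze → dukeze.
Attach number plural -a (after vowel 'e') → dukezea.
Attach noun class class I -uk → dukezeauk.
Attach case genitive -d → dukezeaukd.
Apply vowel harmony: dukezeaukd → dukezeeikd.

dukezeeikd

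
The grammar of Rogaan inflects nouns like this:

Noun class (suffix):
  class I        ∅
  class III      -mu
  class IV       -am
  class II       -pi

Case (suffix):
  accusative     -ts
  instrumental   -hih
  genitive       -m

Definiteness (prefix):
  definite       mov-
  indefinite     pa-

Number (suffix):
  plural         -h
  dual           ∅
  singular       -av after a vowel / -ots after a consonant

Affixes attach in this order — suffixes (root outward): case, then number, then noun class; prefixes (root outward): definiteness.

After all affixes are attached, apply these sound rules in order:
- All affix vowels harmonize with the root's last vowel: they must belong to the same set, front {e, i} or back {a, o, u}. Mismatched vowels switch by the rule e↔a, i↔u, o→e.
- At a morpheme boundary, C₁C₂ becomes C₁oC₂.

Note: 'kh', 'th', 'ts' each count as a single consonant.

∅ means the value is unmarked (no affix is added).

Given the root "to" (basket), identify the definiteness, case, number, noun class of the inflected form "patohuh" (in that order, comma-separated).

indefinite, instrumental, dual, class I

Segment: pa-to-hih.
definiteness: pa- → indefinite.
case: -hih → instrumental.
number: ∅ → dual.
noun class: ∅ → class I.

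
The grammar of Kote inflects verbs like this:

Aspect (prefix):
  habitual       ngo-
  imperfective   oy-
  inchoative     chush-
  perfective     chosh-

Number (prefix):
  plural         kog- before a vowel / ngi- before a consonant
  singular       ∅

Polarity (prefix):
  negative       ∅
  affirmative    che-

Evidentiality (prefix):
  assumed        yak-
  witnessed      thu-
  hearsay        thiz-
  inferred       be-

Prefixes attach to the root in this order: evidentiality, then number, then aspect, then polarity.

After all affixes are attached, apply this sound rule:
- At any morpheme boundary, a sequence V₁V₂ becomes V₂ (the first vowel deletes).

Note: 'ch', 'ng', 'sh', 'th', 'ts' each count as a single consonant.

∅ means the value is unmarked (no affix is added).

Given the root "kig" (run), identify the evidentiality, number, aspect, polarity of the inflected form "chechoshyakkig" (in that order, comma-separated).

Segment: che-chosh-yak-kig.
evidentiality: yak- → assumed.
number: ∅ → singular.
aspect: chosh- → perfective.
polarity: che- → affirmative.

assumed, singular, perfective, affirmative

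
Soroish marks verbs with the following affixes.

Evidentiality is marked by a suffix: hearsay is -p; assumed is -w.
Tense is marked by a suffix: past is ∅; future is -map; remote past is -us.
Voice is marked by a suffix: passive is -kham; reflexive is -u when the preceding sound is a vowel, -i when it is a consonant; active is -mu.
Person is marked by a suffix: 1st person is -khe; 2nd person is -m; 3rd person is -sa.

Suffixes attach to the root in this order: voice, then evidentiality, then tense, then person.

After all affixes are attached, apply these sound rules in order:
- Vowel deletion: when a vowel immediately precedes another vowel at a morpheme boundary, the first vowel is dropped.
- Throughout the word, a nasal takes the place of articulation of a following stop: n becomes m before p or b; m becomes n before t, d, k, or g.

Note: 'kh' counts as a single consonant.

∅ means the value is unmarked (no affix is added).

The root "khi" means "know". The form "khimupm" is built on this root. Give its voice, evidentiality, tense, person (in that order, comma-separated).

active, hearsay, past, 2nd person

Segment: khi-mu-p-m.
voice: -mu → active.
evidentiality: -p → hearsay.
tense: ∅ → past.
person: -m → 2nd person.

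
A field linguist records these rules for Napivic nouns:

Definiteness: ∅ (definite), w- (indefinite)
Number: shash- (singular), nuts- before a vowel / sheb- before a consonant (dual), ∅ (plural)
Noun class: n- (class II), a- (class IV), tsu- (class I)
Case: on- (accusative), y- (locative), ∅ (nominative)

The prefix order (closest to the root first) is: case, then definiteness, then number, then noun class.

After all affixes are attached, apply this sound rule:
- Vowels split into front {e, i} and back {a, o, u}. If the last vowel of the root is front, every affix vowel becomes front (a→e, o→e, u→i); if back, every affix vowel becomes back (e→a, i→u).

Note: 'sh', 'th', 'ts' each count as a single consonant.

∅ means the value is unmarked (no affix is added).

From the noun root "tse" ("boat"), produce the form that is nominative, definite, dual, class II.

nshebtse

case = nominative: zero marking, form stays tse.
definiteness = definite: zero marking, form stays tse.
Attach number dual sheb- (before consonant 'ts') → shebtse.
Attach noun class class II n- → nshebtse.
Vowel harmony: no change.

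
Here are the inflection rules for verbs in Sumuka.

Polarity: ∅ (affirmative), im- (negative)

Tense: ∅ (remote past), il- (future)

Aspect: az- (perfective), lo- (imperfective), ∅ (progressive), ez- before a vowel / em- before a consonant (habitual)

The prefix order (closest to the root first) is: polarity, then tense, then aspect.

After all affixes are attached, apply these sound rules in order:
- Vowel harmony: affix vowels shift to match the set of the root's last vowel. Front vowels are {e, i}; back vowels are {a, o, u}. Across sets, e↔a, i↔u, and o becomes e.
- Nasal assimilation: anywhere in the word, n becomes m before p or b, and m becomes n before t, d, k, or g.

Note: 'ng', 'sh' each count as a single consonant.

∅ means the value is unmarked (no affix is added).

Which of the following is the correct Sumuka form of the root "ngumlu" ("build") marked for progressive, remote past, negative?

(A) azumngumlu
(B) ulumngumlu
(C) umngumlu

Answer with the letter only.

Attach polarity negative im- → imngumlu.
tense = remote past: zero marking, form stays imngumlu.
aspect = progressive: zero marking, form stays imngumlu.
Apply vowel harmony: imngumlu → umngumlu.
Nasal assimilation: no change.
So the correct form is umngumlu, option (C).
(B) ulumngumlu is wrong: it uses future instead of remote past for tense.
(A) azumngumlu is wrong: it uses habitual instead of progressive for aspect.

C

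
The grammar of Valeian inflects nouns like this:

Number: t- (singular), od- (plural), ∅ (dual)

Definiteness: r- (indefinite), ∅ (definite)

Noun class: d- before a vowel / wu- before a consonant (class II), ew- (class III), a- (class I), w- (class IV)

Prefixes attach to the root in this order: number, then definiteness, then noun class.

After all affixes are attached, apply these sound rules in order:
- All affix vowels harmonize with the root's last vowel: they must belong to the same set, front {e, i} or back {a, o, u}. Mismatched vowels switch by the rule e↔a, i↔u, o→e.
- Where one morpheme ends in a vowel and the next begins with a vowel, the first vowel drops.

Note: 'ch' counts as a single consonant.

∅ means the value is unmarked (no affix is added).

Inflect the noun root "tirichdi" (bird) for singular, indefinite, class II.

Attach number singular t- → ttirichdi.
Attach definiteness indefinite r- → rttirichdi.
Attach noun class class II wu- (before consonant 'r') → wurttirichdi.
Apply vowel harmony: wurttirichdi → wirttirichdi.
Vowel deletion: no change.

wirttirichdi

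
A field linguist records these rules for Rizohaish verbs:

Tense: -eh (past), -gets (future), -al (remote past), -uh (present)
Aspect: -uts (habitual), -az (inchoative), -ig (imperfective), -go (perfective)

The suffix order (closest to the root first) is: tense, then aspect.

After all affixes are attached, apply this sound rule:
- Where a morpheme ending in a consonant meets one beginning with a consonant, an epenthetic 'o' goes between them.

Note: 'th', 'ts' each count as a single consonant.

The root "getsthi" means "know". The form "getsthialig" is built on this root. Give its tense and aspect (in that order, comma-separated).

remote past, imperfective

Segment: getsthi-al-ig.
tense: -al → remote past.
aspect: -ig → imperfective.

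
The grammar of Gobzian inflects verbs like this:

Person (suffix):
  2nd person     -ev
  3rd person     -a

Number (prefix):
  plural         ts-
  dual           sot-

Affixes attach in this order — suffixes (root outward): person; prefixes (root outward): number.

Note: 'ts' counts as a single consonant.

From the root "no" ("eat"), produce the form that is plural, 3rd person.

tsnoa

Attach person 3rd person -a → noa.
Attach number plural ts- → tsnoa.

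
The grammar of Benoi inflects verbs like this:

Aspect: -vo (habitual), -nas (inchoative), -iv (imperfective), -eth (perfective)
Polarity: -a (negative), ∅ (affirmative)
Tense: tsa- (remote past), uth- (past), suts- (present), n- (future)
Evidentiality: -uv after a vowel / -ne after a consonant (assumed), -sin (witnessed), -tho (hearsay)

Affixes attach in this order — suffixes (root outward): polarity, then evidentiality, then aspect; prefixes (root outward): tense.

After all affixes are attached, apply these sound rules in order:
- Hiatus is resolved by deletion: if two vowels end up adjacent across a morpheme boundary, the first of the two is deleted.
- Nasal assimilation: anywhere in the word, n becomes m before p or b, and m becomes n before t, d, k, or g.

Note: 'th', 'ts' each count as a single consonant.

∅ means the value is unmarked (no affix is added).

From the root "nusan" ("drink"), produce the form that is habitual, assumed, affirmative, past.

polarity = affirmative: zero marking, form stays nusan.
Attach evidentiality assumed -ne (after consonant 'n') → nusanne.
Attach tense past uth- → uthnusanne.
Attach aspect habitual -vo → uthnusannevo.
Vowel deletion: no change.
Nasal assimilation: no change.

uthnusannevo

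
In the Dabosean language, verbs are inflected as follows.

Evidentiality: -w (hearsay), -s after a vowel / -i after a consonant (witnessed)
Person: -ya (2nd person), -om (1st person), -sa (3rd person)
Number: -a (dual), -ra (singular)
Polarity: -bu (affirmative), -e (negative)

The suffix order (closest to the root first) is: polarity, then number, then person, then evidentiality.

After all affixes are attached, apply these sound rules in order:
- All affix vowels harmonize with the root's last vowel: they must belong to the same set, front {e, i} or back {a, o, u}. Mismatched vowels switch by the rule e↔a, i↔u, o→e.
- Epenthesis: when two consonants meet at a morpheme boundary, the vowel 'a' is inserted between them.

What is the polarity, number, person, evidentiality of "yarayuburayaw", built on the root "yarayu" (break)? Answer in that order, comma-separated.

affirmative, singular, 2nd person, hearsay

Segment: yarayu-bu-ra-ya-w.
polarity: -bu → affirmative.
number: -ra → singular.
person: -ya → 2nd person.
evidentiality: -w → hearsay.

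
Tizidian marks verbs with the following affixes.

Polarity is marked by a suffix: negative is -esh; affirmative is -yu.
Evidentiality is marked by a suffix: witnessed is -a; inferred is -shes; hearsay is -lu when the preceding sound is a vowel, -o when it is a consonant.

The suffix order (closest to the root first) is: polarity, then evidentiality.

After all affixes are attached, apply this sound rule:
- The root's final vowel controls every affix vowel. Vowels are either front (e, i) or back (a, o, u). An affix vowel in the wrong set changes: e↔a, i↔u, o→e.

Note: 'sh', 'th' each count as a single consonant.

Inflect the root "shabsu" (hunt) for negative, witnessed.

shabsuasha

Attach polarity negative -esh → shabsuesh.
Attach evidentiality witnessed -a → shabsuesha.
Apply vowel harmony: shabsuesha → shabsuasha.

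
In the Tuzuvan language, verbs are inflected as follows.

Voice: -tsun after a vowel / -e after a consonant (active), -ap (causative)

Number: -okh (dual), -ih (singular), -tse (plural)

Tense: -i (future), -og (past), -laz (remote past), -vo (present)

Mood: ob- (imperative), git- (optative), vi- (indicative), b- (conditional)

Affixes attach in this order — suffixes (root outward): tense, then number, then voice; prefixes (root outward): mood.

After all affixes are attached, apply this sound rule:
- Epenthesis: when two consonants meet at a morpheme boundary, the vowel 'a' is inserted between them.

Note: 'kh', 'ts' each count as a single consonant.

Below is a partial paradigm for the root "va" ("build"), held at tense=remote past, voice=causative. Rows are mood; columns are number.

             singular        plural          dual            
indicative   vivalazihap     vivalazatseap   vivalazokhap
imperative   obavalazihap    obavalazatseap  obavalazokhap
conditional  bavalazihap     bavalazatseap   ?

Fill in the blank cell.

bavalazokhap

Attach mood conditional b- → bva.
Attach tense remote past -laz → bvalaz.
Attach number dual -okh → bvalazokh.
Attach voice causative -ap → bvalazokhap.
Apply epenthesis: bvalazokhap → bavalazokhap.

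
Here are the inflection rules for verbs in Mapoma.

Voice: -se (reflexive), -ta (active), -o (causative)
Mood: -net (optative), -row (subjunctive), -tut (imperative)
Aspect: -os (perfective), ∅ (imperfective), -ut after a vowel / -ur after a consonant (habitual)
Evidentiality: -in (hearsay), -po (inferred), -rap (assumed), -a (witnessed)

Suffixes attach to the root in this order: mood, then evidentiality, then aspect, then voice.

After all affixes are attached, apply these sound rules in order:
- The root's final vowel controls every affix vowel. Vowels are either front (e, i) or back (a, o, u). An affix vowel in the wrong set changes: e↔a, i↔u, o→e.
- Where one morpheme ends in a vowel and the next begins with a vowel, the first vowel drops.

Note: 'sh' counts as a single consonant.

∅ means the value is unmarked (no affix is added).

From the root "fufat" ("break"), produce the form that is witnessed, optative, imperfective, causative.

Attach mood optative -net → fufatnet.
Attach evidentiality witnessed -a → fufatneta.
aspect = imperfective: zero marking, form stays fufatneta.
Attach voice causative -o → fufatnetao.
Apply vowel harmony: fufatnetao → fufatnatao.
Apply vowel deletion: fufatnatao → fufatnato.

fufatnato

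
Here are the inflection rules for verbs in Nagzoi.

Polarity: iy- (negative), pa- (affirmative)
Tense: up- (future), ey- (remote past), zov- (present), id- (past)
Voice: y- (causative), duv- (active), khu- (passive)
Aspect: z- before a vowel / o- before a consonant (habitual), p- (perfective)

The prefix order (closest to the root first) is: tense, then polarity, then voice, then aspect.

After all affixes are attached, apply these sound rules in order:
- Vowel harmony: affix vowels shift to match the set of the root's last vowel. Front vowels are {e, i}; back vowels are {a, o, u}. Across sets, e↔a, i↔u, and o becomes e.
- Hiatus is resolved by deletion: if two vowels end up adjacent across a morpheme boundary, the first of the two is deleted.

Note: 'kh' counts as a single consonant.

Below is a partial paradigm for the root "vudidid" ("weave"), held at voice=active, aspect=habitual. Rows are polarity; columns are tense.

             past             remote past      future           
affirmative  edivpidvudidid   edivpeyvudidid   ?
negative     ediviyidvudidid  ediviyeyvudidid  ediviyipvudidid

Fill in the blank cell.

edivpipvudidid

Attach tense future up- → upvudidid.
Attach polarity affirmative pa- → paupvudidid.
Attach voice active duv- → duvpaupvudidid.
Attach aspect habitual o- (before consonant 'd') → oduvpaupvudidid.
Apply vowel harmony: oduvpaupvudidid → edivpeipvudidid.
Apply vowel deletion: edivpeipvudidid → edivpipvudidid.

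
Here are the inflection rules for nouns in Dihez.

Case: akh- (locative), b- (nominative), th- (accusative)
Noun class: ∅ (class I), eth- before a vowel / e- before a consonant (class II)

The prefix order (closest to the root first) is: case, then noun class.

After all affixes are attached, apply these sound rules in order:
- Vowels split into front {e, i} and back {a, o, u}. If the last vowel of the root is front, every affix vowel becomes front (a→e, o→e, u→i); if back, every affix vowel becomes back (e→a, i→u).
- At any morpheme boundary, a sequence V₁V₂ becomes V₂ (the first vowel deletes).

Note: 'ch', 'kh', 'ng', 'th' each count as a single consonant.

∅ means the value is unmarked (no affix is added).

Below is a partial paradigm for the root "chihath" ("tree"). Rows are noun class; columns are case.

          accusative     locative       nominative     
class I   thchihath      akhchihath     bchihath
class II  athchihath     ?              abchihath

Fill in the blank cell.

athakhchihath

Attach case locative akh- → akhchihath.
Attach noun class class II eth- (before vowel 'a') → ethakhchihath.
Apply vowel harmony: ethakhchihath → athakhchihath.
Vowel deletion: no change.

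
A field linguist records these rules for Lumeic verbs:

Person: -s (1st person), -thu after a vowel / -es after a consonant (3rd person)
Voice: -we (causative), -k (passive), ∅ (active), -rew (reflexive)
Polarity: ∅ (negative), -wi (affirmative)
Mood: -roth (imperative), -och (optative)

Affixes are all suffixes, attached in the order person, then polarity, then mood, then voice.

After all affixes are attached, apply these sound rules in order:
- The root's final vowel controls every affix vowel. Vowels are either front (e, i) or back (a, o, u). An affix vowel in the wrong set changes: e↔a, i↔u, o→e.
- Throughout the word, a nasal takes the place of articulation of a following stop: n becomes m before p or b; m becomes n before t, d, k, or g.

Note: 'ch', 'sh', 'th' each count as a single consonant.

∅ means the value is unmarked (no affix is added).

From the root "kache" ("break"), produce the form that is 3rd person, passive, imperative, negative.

kachethirethk

Attach person 3rd person -thu (after vowel 'e') → kachethu.
polarity = negative: zero marking, form stays kachethu.
Attach mood imperative -roth → kachethuroth.
Attach voice passive -k → kachethurothk.
Apply vowel harmony: kachethurothk → kachethirethk.
Nasal assimilation: no change.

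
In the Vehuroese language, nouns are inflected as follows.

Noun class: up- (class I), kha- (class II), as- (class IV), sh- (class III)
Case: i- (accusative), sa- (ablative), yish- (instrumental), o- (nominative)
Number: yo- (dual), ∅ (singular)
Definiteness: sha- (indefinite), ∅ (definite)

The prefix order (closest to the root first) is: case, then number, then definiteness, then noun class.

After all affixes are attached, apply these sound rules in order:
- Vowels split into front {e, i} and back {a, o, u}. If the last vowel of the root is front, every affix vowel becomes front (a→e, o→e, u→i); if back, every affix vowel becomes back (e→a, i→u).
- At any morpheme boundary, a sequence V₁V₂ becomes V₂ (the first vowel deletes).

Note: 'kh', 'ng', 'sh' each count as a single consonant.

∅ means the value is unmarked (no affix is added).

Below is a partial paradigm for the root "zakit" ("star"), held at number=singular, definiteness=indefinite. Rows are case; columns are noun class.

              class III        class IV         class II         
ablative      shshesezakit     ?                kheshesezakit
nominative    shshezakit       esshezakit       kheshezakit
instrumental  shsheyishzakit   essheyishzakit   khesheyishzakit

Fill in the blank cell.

Attach case ablative sa- → sazakit.
number = singular: zero marking, form stays sazakit.
Attach definiteness indefinite sha- → shasazakit.
Attach noun class class IV as- → asshasazakit.
Apply vowel harmony: asshasazakit → esshesezakit.
Vowel deletion: no change.

esshesezakit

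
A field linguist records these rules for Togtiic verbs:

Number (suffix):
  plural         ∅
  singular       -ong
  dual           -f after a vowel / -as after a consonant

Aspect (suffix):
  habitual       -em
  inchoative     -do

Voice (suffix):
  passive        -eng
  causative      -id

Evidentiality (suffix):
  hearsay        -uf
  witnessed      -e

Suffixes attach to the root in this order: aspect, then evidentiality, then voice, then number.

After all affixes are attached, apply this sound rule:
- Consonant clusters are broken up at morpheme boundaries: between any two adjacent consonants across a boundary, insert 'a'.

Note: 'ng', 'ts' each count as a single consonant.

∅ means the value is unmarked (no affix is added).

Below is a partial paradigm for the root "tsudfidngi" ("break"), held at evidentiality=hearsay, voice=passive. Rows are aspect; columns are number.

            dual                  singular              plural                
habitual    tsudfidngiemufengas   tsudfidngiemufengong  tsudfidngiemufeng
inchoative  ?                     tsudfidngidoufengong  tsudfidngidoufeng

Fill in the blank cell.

tsudfidngidoufengas

Attach aspect inchoative -do → tsudfidngido.
Attach evidentiality hearsay -uf → tsudfidngidouf.
Attach voice passive -eng → tsudfidngidoufeng.
Attach number dual -as (after consonant 'ng') → tsudfidngidoufengas.
Epenthesis: no change.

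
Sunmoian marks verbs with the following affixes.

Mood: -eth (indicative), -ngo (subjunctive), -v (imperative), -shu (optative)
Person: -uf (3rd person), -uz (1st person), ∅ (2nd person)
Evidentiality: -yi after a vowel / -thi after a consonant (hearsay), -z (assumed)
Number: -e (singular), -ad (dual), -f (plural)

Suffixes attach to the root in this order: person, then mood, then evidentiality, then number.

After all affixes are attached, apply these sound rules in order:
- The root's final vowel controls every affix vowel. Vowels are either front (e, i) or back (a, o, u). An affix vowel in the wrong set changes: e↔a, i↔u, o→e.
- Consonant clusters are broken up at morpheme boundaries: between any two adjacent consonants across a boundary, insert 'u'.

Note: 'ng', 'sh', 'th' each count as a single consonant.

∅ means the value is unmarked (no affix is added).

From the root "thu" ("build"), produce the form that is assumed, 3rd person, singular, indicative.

Attach person 3rd person -uf → thuuf.
Attach mood indicative -eth → thuufeth.
Attach evidentiality assumed -z → thuufethz.
Attach number singular -e → thuufethze.
Apply vowel harmony: thuufethze → thuufathza.
Apply epenthesis: thuufathza → thuufathuza.

thuufathuza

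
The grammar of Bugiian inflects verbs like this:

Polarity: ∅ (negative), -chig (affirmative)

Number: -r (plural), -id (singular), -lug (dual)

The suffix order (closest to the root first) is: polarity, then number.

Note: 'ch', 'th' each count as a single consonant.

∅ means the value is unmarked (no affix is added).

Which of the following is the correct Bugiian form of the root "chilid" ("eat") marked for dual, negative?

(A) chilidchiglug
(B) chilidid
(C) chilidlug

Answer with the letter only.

C

polarity = negative: zero marking, form stays chilid.
Attach number dual -lug → chilidlug.
So the correct form is chilidlug, option (C).
(B) chilidid is wrong: it uses singular instead of dual for number.
(A) chilidchiglug is wrong: it uses affirmative instead of negative for polarity.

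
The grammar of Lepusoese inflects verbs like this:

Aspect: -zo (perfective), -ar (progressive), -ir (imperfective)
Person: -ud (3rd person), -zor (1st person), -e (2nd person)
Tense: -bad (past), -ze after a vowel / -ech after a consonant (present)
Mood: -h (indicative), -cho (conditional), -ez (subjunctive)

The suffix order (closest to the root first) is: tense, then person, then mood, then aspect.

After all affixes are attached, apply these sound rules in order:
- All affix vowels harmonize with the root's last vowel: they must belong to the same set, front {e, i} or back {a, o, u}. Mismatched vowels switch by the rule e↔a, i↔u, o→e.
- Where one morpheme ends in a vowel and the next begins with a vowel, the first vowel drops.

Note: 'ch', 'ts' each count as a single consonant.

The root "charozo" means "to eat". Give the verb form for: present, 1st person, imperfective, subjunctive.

charozozazorazur

Attach tense present -ze (after vowel 'o') → charozoze.
Attach person 1st person -zor → charozozezor.
Attach mood subjunctive -ez → charozozezorez.
Attach aspect imperfective -ir → charozozezorezir.
Apply vowel harmony: charozozezorezir → charozozazorazur.
Vowel deletion: no change.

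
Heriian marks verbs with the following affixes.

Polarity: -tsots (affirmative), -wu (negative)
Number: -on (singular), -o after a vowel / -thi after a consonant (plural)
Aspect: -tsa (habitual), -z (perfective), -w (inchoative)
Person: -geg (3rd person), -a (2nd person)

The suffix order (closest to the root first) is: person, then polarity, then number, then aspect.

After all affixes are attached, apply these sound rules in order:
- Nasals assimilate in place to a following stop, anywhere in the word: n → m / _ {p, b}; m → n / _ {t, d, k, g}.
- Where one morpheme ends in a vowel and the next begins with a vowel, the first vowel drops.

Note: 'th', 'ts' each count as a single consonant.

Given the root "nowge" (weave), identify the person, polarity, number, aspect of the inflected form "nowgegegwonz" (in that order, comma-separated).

3rd person, negative, singular, perfective

Segment: nowge-geg-wu-on-z.
person: -geg → 3rd person.
polarity: -wu → negative.
number: -on → singular.
aspect: -z → perfective.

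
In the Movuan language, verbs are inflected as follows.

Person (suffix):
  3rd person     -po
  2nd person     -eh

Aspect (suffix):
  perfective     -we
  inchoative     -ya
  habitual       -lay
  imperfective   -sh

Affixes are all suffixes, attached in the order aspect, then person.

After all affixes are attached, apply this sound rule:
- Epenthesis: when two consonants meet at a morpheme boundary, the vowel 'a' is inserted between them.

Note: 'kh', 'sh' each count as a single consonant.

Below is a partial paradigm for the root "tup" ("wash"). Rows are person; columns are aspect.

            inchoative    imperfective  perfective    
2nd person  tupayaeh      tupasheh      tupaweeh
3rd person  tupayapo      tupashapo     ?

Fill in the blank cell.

tupawepo

Attach aspect perfective -we → tupwe.
Attach person 3rd person -po → tupwepo.
Apply epenthesis: tupwepo → tupawepo.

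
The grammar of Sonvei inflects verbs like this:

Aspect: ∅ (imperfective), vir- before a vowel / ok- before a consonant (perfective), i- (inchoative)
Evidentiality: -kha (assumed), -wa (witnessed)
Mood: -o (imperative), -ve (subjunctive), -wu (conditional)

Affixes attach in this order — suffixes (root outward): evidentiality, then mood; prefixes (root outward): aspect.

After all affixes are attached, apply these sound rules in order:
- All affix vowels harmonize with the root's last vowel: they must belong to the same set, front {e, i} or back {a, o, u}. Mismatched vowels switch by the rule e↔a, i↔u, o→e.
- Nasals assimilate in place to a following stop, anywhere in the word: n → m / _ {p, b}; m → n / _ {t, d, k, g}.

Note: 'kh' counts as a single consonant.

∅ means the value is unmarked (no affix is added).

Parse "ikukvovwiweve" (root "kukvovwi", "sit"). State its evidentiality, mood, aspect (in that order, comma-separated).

Segment: i-kukvovwi-wa-ve.
evidentiality: -wa → witnessed.
mood: -ve → subjunctive.
aspect: i- → inchoative.

witnessed, subjunctive, inchoative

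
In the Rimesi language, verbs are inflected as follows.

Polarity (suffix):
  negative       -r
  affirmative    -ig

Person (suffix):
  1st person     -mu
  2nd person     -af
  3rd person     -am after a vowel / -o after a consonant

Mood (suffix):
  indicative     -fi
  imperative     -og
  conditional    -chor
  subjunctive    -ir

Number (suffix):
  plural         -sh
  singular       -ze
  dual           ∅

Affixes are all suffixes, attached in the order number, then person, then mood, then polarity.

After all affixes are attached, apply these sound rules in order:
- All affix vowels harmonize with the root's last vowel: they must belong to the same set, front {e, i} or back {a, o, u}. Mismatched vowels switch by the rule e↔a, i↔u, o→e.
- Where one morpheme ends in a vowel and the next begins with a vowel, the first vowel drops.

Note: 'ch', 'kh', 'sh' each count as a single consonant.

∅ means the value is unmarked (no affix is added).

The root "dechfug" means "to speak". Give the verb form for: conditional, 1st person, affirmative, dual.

number = dual: zero marking, form stays dechfug.
Attach person 1st person -mu → dechfugmu.
Attach mood conditional -chor → dechfugmuchor.
Attach polarity affirmative -ig → dechfugmuchorig.
Apply vowel harmony: dechfugmuchorig → dechfugmuchorug.
Vowel deletion: no change.

dechfugmuchorug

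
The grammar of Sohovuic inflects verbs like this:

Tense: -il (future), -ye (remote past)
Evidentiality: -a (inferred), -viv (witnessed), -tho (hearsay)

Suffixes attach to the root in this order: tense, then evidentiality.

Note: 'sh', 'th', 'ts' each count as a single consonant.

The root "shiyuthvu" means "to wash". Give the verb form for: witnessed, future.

shiyuthvuilviv

Attach tense future -il → shiyuthvuil.
Attach evidentiality witnessed -viv → shiyuthvuilviv.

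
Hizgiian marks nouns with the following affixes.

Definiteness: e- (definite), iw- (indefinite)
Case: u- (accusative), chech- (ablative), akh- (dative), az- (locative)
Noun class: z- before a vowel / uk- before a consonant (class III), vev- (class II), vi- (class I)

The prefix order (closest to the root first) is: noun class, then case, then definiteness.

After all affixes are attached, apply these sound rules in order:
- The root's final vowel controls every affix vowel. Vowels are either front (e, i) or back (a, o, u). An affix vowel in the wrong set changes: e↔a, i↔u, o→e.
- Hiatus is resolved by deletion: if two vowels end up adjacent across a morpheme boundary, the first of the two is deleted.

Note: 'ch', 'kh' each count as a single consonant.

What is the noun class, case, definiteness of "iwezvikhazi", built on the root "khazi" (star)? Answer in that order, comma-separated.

Segment: iw-az-vi-khazi.
noun class: vi- → class I.
case: az- → locative.
definiteness: iw- → indefinite.

class I, locative, indefinite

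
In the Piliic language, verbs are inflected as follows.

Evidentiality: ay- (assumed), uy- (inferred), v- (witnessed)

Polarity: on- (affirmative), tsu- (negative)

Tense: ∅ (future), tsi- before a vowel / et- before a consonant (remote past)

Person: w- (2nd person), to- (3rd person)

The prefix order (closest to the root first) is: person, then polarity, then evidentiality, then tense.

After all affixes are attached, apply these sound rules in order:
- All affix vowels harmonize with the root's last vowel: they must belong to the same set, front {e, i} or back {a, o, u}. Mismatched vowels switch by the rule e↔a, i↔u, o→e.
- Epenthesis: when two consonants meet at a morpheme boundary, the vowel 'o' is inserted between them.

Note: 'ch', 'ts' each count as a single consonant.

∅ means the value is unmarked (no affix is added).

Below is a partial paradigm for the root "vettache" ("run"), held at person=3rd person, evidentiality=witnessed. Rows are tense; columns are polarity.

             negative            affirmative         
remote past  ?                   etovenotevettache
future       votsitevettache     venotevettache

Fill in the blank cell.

etovotsitevettache

Attach person 3rd person to- → tovettache.
Attach polarity negative tsu- → tsutovettache.
Attach evidentiality witnessed v- → vtsutovettache.
Attach tense remote past et- (before consonant 'v') → etvtsutovettache.
Apply vowel harmony: etvtsutovettache → etvtsitevettache.
Apply epenthesis: etvtsitevettache → etovotsitevettache.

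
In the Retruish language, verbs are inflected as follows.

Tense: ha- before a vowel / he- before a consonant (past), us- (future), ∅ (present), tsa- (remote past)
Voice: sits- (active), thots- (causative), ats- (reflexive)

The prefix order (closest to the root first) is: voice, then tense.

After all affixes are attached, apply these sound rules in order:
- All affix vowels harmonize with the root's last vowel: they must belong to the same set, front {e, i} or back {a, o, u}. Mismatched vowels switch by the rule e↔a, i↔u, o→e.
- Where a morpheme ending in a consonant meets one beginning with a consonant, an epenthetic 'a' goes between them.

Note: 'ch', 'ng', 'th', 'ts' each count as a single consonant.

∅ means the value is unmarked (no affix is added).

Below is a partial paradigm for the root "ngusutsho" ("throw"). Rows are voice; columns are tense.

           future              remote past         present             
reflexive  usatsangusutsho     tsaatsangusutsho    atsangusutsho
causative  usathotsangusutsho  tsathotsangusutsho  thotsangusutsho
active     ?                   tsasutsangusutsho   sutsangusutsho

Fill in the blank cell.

usasutsangusutsho

Attach voice active sits- → sitsngusutsho.
Attach tense future us- → ussitsngusutsho.
Apply vowel harmony: ussitsngusutsho → ussutsngusutsho.
Apply epenthesis: ussutsngusutsho → usasutsangusutsho.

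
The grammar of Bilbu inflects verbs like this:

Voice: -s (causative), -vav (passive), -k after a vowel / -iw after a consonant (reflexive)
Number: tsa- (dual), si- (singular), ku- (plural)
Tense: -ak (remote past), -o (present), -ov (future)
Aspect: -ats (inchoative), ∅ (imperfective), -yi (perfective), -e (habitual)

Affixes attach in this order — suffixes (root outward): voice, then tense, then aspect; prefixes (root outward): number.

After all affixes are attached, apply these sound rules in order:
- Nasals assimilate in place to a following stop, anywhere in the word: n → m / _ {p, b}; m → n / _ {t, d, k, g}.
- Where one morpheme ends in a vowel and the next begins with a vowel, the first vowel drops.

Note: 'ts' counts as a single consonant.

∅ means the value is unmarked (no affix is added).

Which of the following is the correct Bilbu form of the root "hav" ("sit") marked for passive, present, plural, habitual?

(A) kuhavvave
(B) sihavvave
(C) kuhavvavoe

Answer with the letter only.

Attach voice passive -vav → havvav.
Attach tense present -o → havvavo.
Attach aspect habitual -e → havvavoe.
Attach number plural ku- → kuhavvavoe.
Nasal assimilation: no change.
Apply vowel deletion: kuhavvavoe → kuhavvave.
So the correct form is kuhavvave, option (A).
(C) kuhavvavoe is wrong: it fails to apply the sound rule(s).
(B) sihavvave is wrong: it uses singular instead of plural for number.

A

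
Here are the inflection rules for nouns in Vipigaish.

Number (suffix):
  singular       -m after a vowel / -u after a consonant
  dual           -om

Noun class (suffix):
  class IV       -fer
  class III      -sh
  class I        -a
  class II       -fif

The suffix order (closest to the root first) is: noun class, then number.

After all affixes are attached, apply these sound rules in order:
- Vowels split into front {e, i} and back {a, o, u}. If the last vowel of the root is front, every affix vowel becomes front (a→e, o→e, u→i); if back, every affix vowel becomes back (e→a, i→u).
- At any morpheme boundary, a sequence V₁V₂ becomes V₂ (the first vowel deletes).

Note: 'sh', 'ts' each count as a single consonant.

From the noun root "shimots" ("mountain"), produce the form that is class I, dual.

shimotsom

Attach noun class class I -a → shimotsa.
Attach number dual -om → shimotsaom.
Vowel harmony: no change.
Apply vowel deletion: shimotsaom → shimotsom.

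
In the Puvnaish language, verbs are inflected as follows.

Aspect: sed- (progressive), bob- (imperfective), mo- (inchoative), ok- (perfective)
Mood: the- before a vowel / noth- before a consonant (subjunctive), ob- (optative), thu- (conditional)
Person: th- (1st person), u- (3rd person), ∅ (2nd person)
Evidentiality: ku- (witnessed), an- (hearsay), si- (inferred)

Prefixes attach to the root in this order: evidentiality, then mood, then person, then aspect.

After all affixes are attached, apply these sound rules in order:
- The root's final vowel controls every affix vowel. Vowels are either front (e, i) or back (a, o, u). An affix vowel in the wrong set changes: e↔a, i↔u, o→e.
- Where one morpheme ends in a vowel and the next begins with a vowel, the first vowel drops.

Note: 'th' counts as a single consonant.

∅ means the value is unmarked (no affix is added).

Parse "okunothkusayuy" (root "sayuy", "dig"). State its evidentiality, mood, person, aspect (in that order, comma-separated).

witnessed, subjunctive, 3rd person, perfective

Segment: ok-u-noth-ku-sayuy.
evidentiality: ku- → witnessed.
mood: the/noth- → subjunctive.
person: u- → 3rd person.
aspect: ok- → perfective.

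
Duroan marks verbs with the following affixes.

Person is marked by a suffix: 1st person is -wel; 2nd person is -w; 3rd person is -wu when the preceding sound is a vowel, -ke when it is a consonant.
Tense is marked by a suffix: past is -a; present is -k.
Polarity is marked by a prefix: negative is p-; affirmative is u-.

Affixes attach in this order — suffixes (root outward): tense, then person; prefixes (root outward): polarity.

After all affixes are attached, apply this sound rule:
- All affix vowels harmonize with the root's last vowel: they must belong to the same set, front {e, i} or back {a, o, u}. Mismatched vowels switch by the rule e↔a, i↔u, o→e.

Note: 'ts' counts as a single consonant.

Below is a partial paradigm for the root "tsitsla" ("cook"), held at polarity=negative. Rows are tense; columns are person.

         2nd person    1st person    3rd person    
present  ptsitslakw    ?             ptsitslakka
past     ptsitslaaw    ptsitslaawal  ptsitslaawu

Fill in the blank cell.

ptsitslakwal

Attach tense present -k → tsitslak.
Attach person 1st person -wel → tsitslakwel.
Attach polarity negative p- → ptsitslakwel.
Apply vowel harmony: ptsitslakwel → ptsitslakwal.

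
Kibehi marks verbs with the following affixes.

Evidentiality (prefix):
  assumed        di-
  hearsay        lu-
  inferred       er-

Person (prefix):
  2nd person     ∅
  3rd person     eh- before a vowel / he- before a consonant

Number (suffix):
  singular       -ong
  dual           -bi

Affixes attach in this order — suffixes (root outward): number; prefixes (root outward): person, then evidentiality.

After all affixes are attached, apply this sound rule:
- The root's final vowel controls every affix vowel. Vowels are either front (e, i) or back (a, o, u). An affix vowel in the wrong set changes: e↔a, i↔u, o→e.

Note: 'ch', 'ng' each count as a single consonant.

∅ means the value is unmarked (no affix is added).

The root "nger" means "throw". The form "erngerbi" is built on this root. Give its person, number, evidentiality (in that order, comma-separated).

Segment: er-nger-bi.
person: ∅ → 2nd person.
number: -bi → dual.
evidentiality: er- → inferred.

2nd person, dual, inferred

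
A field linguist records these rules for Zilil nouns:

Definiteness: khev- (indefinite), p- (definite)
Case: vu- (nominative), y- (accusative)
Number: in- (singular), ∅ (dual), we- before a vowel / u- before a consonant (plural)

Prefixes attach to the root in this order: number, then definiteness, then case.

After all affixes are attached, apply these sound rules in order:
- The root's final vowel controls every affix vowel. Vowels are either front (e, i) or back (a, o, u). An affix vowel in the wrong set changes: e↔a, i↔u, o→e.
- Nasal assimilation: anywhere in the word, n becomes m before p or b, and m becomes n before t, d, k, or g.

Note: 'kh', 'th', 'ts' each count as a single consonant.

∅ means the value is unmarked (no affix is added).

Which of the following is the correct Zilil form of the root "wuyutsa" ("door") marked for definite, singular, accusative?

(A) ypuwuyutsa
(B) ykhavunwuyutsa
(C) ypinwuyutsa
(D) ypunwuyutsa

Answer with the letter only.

D

Attach number singular in- → inwuyutsa.
Attach definiteness definite p- → pinwuyutsa.
Attach case accusative y- → ypinwuyutsa.
Apply vowel harmony: ypinwuyutsa → ypunwuyutsa.
Nasal assimilation: no change.
So the correct form is ypunwuyutsa, option (D).
(A) ypuwuyutsa is wrong: it uses plural instead of singular for number.
(B) ykhavunwuyutsa is wrong: it uses indefinite instead of definite for definiteness.
(C) ypinwuyutsa is wrong: it fails to apply the sound rule(s).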